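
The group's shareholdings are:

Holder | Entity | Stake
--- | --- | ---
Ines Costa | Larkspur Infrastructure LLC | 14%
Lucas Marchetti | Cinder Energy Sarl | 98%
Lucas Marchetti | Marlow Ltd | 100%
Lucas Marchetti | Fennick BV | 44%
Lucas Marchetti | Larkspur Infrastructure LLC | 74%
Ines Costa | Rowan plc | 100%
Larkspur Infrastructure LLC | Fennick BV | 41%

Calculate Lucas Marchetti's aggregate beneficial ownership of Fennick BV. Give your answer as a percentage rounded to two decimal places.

Lucas reaches Fennick along 2 paths.
Via Larkspur: 74% × 41% = 30.34%.
Direct stake: 44% = 44%.
Total: 30.34% + 44% = 74.34%.

74.34%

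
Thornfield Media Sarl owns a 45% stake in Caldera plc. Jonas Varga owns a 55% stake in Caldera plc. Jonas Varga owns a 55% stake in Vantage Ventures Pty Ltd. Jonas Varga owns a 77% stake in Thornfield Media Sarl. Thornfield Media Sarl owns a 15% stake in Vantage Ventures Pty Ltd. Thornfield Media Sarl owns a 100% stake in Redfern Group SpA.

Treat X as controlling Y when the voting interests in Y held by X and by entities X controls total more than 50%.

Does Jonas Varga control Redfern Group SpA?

Yes

Jonas holds 77% of Thornfield, so Jonas controls Thornfield.
Thornfield holds 100% of Redfern, so Jonas controls Redfern.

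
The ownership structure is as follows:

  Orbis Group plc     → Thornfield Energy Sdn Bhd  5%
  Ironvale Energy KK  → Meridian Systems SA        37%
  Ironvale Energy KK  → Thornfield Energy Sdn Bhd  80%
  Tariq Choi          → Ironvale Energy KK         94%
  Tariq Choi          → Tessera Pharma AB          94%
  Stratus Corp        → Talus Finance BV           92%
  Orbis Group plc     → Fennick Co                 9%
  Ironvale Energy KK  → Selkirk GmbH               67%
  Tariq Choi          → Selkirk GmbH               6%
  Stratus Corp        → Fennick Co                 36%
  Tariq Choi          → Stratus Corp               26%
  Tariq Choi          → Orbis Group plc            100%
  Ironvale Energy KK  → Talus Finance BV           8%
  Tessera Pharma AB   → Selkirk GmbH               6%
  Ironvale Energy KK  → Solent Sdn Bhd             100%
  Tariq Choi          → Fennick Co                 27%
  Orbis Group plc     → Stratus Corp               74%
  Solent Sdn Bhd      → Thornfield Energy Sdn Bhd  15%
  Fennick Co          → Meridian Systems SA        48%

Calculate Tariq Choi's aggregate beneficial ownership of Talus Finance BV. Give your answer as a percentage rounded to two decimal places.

Tariq reaches Talus along 3 paths.
Via Ironvale: 94% × 8% = 7.52%.
Via Stratus: 26% × 92% = 23.92%.
Via Orbis → Stratus: 100% × 74% × 92% = 68.08%.
Total: 7.52% + 23.92% + 68.08% = 99.52%.

99.52%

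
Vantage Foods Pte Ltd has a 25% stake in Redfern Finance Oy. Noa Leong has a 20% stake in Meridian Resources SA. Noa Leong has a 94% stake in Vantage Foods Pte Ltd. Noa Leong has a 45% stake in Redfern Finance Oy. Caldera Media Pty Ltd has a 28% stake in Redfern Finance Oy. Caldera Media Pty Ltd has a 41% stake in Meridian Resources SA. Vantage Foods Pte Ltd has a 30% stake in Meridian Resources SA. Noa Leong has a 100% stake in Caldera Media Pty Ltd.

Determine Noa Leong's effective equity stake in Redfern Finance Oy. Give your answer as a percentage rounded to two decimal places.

Noa reaches Redfern along 3 paths.
Via Caldera: 100% × 28% = 28%.
Via Vantage: 94% × 25% = 23.5%.
Direct stake: 45% = 45%.
Total: 28% + 23.5% + 45% = 96.5%.
Rounded: 96.50%.

96.50%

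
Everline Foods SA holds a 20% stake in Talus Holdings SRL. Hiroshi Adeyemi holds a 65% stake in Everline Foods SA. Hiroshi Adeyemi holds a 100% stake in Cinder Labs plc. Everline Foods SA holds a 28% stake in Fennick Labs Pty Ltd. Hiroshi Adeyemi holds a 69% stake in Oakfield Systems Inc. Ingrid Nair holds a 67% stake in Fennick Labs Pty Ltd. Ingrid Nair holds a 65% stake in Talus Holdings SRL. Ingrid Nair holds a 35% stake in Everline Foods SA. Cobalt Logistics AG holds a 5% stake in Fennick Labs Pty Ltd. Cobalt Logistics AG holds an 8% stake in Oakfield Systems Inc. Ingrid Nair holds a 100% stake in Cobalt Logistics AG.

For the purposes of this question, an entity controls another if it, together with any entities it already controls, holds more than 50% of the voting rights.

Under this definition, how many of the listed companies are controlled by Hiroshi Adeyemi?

3

Hiroshi holds 65% of Everline, so Hiroshi controls Everline.
Hiroshi holds 69% of Oakfield, so Hiroshi controls Oakfield.
Hiroshi holds 100% of Cinder, so Hiroshi controls Cinder.
No other company's threshold is met.
Hiroshi controls 3 companies.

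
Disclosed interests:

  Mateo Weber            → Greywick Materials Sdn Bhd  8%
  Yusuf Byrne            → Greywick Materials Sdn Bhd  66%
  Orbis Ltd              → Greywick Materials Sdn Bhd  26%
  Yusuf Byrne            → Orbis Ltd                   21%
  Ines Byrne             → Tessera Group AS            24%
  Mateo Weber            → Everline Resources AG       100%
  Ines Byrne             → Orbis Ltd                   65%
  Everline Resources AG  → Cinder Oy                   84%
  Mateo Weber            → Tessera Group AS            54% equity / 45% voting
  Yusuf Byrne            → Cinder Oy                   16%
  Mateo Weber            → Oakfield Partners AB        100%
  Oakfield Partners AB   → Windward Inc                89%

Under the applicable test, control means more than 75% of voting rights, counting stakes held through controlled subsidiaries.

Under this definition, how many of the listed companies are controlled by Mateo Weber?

4

Mateo holds 100% of Oakfield, so Mateo controls Oakfield.
Mateo holds 100% of Everline, so Mateo controls Everline.
Everline holds 84% of Cinder, so Mateo controls Cinder.
Oakfield holds 89% of Windward, so Mateo controls Windward.
No other company's threshold is met.
Mateo controls 4 companies.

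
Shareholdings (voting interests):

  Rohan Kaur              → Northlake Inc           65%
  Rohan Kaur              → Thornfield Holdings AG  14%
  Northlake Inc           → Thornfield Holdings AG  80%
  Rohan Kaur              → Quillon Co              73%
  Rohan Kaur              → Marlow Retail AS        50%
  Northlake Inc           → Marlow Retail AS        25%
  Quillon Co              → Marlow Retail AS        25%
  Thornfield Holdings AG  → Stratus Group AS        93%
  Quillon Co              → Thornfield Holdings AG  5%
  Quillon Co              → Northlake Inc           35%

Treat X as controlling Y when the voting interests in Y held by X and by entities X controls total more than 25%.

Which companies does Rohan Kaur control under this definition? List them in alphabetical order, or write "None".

Rohan holds 73% of Quillon, so Rohan controls Quillon.
Quillon and Rohan together hold 35% + 65% = 100% of Northlake, so Rohan controls Northlake.
Quillon and Rohan and Northlake together hold 25% + 50% + 25% = 100% of Marlow, so Rohan controls Marlow.
Rohan and Quillon and Northlake together hold 14% + 5% + 80% = 99% of Thornfield, so Rohan controls Thornfield.
Thornfield holds 93% of Stratus, so Rohan controls Stratus.

Marlow Retail AS, Northlake Inc, Quillon Co, Stratus Group AS, Thornfield Holdings AG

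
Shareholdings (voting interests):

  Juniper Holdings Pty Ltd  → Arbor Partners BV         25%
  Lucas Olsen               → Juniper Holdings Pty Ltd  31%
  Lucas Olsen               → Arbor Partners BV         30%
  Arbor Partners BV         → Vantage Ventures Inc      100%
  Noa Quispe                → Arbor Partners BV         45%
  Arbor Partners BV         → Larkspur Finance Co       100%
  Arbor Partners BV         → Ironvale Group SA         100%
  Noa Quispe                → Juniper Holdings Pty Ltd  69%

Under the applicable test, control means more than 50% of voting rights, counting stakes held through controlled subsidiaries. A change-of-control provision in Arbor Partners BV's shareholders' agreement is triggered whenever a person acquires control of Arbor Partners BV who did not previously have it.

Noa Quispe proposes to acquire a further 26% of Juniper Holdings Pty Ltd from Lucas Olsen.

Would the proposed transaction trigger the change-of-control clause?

The purchase adds only to Noa's holdings (Lucas's stake shrinks), so Noa is the only person who could newly come to control Arbor.
Noa holds 69% of Juniper, so Noa controls Juniper.
Noa and Juniper together hold 45% + 25% = 70% of Arbor, so Noa controls Arbor.
So Noa already controls Arbor before the transaction.
After the purchase, Noa's direct stake in Juniper rises to 69% + 26% = 95%, and Lucas's stake falls to 5%.
Noa controlled Arbor already, so this is not a new person acquiring control; every other person's position is unchanged or reduced.
No new person acquires control, so the clause is not triggered.

No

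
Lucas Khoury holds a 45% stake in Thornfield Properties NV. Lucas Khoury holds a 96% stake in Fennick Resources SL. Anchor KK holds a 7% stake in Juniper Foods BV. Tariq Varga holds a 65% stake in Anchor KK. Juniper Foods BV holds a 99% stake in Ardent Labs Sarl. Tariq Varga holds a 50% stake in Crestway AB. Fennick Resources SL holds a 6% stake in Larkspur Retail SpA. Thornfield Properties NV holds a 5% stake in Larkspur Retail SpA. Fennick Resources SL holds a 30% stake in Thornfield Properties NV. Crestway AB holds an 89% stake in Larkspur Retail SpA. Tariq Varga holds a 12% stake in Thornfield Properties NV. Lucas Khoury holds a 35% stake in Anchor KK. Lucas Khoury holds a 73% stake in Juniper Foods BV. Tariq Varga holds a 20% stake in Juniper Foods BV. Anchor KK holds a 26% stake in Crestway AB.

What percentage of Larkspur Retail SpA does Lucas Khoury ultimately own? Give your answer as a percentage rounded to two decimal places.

17.55%

Lucas reaches Larkspur along 4 paths.
Via Fennick: 96% × 6% = 5.76%.
Via Anchor → Crestway: 35% × 26% × 89% = 8.099%.
Via Thornfield: 45% × 5% = 2.25%.
Via Fennick → Thornfield: 96% × 30% × 5% = 1.44%.
Total: 5.76% + 8.099% + 2.25% + 1.44% = 17.549%.
Rounded: 17.55%.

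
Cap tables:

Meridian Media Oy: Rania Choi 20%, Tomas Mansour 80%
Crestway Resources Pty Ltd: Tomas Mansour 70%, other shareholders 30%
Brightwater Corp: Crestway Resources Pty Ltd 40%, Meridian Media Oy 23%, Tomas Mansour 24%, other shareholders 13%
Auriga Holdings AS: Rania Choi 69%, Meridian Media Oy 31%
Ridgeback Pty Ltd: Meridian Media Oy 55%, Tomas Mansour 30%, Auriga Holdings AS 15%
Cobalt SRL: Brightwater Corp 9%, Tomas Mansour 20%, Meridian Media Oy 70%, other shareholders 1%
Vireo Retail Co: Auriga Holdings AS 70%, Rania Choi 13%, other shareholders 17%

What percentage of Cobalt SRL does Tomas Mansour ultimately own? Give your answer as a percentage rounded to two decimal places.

82.34%

Tomas reaches Cobalt along 5 paths.
Via Crestway → Brightwater: 70% × 40% × 9% = 2.52%.
Via Meridian → Brightwater: 80% × 23% × 9% = 1.656%.
Via Brightwater: 24% × 9% = 2.16%.
Direct stake: 20% = 20%.
Via Meridian: 80% × 70% = 56%.
Total: 2.52% + 1.656% + 2.16% + 20% + 56% = 82.336%.
Rounded: 82.34%.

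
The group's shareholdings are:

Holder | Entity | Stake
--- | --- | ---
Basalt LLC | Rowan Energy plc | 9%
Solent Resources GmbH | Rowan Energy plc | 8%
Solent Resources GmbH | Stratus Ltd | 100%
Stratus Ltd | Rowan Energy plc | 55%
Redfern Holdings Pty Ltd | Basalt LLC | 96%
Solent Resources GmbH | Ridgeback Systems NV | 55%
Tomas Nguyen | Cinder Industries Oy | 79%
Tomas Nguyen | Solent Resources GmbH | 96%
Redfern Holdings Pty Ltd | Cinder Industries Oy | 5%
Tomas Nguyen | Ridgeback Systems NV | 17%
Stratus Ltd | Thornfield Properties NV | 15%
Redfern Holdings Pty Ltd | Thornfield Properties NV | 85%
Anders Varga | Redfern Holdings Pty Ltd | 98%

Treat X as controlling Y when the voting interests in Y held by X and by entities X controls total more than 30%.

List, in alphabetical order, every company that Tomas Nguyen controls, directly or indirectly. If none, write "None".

Tomas holds 96% of Solent, so Tomas controls Solent.
Tomas and Solent together hold 17% + 55% = 72% of Ridgeback, so Tomas controls Ridgeback.
Solent holds 100% of Stratus, so Tomas controls Stratus.
Solent and Stratus together hold 8% + 55% = 63% of Rowan, so Tomas controls Rowan.
Tomas holds 79% of Cinder, so Tomas controls Cinder.
No other company's threshold is met.

Cinder Industries Oy, Ridgeback Systems NV, Rowan Energy plc, Solent Resources GmbH, Stratus Ltd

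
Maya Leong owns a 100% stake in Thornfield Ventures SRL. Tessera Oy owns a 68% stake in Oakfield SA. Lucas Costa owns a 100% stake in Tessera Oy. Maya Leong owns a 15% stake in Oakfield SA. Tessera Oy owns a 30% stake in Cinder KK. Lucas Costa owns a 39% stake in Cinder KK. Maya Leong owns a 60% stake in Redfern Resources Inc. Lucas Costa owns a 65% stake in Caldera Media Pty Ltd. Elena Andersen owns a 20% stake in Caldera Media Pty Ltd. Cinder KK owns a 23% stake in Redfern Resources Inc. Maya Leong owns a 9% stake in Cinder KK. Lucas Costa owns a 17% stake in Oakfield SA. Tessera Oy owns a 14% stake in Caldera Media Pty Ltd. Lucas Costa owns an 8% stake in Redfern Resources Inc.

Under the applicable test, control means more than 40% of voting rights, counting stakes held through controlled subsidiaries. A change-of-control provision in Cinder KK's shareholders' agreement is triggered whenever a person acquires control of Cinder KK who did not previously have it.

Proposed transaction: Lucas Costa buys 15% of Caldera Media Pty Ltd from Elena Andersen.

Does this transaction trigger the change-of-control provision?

No

The purchase adds only to Lucas's holdings (Elena's stake shrinks), so Lucas is the only person who could newly come to control Cinder.
Lucas holds 100% of Tessera, so Lucas controls Tessera.
Lucas and Tessera together hold 39% + 30% = 69% of Cinder, so Lucas controls Cinder.
So Lucas already controls Cinder before the transaction.
After the purchase, Lucas's direct stake in Caldera rises to 65% + 15% = 80%, and Elena's stake falls to 5%.
Lucas controlled Cinder already, so this is not a new person acquiring control; every other person's position is unchanged or reduced.
No new person acquires control, so the clause is not triggered.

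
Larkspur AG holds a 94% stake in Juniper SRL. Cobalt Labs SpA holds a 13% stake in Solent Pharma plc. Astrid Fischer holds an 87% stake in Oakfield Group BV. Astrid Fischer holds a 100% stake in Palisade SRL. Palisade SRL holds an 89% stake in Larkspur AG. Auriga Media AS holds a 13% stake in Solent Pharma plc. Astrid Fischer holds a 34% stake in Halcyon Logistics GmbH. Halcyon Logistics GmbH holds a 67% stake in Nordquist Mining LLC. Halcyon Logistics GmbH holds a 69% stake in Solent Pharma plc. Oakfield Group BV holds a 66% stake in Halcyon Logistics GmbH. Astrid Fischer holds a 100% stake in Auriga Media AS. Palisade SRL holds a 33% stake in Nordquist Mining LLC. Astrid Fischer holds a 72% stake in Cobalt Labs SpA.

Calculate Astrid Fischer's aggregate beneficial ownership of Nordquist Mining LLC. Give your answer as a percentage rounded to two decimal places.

94.25%

Astrid reaches Nordquist along 3 paths.
Via Palisade: 100% × 33% = 33%.
Via Halcyon: 34% × 67% = 22.78%.
Via Oakfield → Halcyon: 87% × 66% × 67% = 38.4714%.
Total: 33% + 22.78% + 38.4714% = 94.2514%.
Rounded: 94.25%.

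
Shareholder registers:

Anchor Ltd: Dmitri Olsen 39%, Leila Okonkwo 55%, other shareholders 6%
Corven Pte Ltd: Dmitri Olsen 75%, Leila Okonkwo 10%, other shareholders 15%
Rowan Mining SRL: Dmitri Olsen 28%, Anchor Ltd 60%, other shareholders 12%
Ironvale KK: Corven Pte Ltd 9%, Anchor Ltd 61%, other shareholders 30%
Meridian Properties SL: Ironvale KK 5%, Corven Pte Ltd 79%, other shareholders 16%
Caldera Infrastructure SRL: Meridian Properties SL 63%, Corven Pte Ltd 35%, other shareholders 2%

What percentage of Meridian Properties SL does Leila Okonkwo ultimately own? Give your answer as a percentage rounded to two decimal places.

Leila reaches Meridian along 3 paths.
Via Corven → Ironvale: 10% × 9% × 5% = 0.045%.
Via Anchor → Ironvale: 55% × 61% × 5% = 1.6775%.
Via Corven: 10% × 79% = 7.9%.
Total: 0.045% + 1.6775% + 7.9% = 9.6225%.
Rounded: 9.62%.

9.62%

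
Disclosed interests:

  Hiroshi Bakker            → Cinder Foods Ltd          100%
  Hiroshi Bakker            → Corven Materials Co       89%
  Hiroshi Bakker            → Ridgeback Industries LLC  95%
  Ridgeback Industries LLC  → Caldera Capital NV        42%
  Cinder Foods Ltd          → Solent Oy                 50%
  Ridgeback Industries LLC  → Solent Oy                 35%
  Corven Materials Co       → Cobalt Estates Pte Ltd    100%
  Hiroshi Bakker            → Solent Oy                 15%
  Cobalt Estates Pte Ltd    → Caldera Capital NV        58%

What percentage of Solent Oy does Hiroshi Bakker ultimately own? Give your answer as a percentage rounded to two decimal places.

Hiroshi reaches Solent along 3 paths.
Via Ridgeback: 95% × 35% = 33.25%.
Direct stake: 15% = 15%.
Via Cinder: 100% × 50% = 50%.
Total: 33.25% + 15% + 50% = 98.25%.

98.25%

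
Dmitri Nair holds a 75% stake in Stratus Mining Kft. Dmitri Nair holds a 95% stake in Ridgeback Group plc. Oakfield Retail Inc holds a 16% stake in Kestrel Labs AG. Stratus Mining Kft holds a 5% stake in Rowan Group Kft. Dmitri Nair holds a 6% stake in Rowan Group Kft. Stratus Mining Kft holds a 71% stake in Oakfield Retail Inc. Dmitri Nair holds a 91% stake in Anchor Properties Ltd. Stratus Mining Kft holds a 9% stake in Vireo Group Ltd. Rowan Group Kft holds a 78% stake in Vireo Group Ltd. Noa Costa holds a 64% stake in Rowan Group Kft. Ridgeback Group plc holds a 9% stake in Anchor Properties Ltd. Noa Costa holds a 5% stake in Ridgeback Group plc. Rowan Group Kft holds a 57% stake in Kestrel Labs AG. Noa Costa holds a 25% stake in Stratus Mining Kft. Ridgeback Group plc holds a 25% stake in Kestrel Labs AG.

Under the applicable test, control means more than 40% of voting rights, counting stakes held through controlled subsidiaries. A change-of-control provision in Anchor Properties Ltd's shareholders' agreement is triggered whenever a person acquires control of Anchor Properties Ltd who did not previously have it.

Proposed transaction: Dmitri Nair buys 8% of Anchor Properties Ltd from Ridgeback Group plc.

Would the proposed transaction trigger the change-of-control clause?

No

The purchase adds only to Dmitri's holdings (Ridgeback's stake shrinks), so Dmitri is the only person who could newly come to control Anchor.
Dmitri holds 95% of Ridgeback, so Dmitri controls Ridgeback.
Dmitri and Ridgeback together hold 91% + 9% = 100% of Anchor, so Dmitri controls Anchor.
So Dmitri already controls Anchor before the transaction.
After the purchase, Dmitri's direct stake in Anchor rises to 91% + 8% = 99%, and Ridgeback's stake falls to 1%.
Dmitri controlled Anchor already, so this is not a new person acquiring control; every other person's position is unchanged or reduced.
No new person acquires control, so the clause is not triggered.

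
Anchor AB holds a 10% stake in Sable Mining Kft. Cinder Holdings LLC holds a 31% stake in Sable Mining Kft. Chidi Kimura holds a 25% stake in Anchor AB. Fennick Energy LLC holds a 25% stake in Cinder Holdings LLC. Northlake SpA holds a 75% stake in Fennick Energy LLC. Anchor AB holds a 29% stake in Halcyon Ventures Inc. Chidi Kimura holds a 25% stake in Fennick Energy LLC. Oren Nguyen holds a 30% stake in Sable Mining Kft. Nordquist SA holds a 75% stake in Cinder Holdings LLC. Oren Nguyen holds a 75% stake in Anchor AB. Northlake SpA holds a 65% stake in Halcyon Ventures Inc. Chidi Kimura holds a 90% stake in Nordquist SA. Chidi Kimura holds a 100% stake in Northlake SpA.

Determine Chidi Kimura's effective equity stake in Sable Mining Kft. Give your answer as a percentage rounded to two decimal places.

31.18%

Chidi reaches Sable along 4 paths.
Via Nordquist → Cinder: 90% × 75% × 31% = 20.925%.
Via Fennick → Cinder: 25% × 25% × 31% = 1.9375%.
Via Northlake → Fennick → Cinder: 100% × 75% × 25% × 31% = 5.8125%.
Via Anchor: 25% × 10% = 2.5%.
Total: 20.925% + 1.9375% + 5.8125% + 2.5% = 31.175%.
Rounded: 31.18%.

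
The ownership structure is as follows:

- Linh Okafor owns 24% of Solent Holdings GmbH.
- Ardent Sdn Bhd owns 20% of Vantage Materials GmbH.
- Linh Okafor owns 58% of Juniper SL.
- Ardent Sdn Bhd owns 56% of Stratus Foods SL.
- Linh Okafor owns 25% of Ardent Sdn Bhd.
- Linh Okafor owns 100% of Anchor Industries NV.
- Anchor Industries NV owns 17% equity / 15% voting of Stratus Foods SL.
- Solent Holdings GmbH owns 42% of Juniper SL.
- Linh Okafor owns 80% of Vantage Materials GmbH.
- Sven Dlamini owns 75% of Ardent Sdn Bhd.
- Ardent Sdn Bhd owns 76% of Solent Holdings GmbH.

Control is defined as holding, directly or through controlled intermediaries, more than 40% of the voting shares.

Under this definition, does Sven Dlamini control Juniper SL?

Yes

Sven holds 75% of Ardent, so Sven controls Ardent.
Ardent holds 76% of Solent, so Sven controls Solent.
Solent holds 42% of Juniper, so Sven controls Juniper.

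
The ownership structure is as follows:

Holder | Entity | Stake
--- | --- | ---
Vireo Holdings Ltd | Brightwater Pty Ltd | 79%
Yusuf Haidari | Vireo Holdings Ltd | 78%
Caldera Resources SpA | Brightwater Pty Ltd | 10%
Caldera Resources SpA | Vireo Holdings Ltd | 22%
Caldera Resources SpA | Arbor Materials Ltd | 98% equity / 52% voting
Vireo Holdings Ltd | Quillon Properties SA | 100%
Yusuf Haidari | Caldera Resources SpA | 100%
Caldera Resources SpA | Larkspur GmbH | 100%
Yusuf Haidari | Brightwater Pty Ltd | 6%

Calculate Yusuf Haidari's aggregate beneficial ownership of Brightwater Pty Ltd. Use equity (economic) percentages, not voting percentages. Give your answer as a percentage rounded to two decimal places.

95.00%

Yusuf reaches Brightwater along 4 paths.
Direct stake: 6% = 6%.
Via Vireo: 78% × 79% = 61.62%.
Via Caldera → Vireo: 100% × 22% × 79% = 17.38%.
Via Caldera: 100% × 10% = 10%.
Total: 6% + 61.62% + 17.38% + 10% = 95%.
Rounded: 95.00%.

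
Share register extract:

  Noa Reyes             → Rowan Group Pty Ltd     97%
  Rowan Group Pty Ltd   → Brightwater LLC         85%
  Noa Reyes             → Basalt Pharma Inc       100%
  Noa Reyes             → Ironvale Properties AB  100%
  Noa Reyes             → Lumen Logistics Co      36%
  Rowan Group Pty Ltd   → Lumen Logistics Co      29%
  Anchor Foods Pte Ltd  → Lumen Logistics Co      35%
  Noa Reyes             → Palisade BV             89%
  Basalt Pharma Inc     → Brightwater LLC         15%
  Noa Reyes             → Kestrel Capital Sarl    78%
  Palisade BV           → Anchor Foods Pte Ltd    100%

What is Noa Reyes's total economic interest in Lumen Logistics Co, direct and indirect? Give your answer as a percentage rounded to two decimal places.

95.28%

Noa reaches Lumen along 3 paths.
Via Rowan: 97% × 29% = 28.13%.
Direct stake: 36% = 36%.
Via Palisade → Anchor: 89% × 100% × 35% = 31.15%.
Total: 28.13% + 36% + 31.15% = 95.28%.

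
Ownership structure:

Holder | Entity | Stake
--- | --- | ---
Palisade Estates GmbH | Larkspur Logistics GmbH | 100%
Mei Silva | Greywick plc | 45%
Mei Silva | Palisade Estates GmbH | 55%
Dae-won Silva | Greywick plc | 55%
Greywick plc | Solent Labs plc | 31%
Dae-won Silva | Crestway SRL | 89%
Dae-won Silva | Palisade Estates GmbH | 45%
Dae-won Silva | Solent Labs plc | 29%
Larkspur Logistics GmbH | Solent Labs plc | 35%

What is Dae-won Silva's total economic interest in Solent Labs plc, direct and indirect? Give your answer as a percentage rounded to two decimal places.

61.80%

Dae-won reaches Solent along 3 paths.
Via Greywick: 55% × 31% = 17.05%.
Direct stake: 29% = 29%.
Via Palisade → Larkspur: 45% × 100% × 35% = 15.75%.
Total: 17.05% + 29% + 15.75% = 61.8%.
Rounded: 61.80%.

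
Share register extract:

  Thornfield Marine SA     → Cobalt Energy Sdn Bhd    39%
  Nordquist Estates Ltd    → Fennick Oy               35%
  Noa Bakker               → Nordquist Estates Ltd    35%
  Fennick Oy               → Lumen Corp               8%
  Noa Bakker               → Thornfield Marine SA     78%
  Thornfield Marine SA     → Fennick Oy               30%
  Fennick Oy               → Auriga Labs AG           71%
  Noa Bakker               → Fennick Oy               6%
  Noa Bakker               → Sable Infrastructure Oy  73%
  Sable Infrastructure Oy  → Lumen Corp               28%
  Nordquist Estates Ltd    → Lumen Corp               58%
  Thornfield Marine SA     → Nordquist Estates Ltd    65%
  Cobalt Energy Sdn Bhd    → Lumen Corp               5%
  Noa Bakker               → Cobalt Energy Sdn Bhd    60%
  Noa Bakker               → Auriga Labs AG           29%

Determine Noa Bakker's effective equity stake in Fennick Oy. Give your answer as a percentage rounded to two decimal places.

59.40%

Noa reaches Fennick along 4 paths.
Direct stake: 6% = 6%.
Via Nordquist: 35% × 35% = 12.25%.
Via Thornfield → Nordquist: 78% × 65% × 35% = 17.745%.
Via Thornfield: 78% × 30% = 23.4%.
Total: 6% + 12.25% + 17.745% + 23.4% = 59.395%.
Rounded: 59.40%.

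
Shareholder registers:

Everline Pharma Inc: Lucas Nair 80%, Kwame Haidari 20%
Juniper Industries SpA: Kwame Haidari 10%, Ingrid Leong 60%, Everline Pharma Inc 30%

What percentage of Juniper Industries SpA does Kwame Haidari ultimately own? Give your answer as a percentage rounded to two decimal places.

16.00%

Kwame reaches Juniper along 2 paths.
Direct stake: 10% = 10%.
Via Everline: 20% × 30% = 6%.
Total: 10% + 6% = 16%.
Rounded: 16.00%.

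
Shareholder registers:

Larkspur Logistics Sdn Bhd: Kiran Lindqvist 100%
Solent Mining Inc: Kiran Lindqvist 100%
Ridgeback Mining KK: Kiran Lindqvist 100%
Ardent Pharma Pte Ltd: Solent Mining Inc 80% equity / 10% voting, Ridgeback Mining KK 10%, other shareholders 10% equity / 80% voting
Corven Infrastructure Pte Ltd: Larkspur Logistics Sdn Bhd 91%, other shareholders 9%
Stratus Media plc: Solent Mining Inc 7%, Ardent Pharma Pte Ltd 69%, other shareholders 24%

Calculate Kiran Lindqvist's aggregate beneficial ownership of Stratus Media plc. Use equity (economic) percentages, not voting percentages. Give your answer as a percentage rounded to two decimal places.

69.10%

Kiran reaches Stratus along 3 paths.
Via Solent: 100% × 7% = 7%.
Via Solent → Ardent: 100% × 80% × 69% = 55.2%.
Via Ridgeback → Ardent: 100% × 10% × 69% = 6.9%.
Total: 7% + 55.2% + 6.9% = 69.1%.
Rounded: 69.10%.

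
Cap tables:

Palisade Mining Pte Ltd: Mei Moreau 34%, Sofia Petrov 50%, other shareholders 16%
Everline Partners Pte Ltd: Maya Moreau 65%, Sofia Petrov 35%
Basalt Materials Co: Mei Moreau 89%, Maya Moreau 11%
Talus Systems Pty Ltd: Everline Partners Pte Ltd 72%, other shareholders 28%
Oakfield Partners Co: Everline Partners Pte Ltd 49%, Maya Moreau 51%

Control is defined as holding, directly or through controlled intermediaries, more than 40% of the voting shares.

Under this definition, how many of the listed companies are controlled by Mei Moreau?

Mei holds 89% of Basalt, so Mei controls Basalt.
No other company's threshold is met.
Mei controls 1 company.

1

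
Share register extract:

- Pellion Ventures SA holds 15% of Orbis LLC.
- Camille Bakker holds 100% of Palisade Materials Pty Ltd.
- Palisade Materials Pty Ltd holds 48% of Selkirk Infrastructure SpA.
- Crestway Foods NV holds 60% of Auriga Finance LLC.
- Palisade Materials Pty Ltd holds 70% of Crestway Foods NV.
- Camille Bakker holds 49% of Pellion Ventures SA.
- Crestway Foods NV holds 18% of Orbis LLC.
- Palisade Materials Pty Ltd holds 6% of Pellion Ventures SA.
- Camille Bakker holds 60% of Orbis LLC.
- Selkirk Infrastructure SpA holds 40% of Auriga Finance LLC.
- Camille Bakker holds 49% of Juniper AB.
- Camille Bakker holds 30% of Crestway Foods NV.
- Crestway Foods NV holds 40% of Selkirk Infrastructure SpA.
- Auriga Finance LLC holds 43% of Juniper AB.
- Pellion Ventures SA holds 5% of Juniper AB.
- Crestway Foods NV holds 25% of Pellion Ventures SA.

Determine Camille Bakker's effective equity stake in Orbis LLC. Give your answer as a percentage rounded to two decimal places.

90.00%

Camille reaches Orbis along 7 paths.
Via Palisade → Crestway: 100% × 70% × 18% = 12.6%.
Via Crestway: 30% × 18% = 5.4%.
Via Pellion: 49% × 15% = 7.35%.
Via Palisade → Pellion: 100% × 6% × 15% = 0.9%.
Via Palisade → Crestway → Pellion: 100% × 70% × 25% × 15% = 2.625%.
Via Crestway → Pellion: 30% × 25% × 15% = 1.125%.
Direct stake: 60% = 60%.
Total: 12.6% + 5.4% + 7.35% + 0.9% + 2.625% + 1.125% + 60% = 90%.
Rounded: 90.00%.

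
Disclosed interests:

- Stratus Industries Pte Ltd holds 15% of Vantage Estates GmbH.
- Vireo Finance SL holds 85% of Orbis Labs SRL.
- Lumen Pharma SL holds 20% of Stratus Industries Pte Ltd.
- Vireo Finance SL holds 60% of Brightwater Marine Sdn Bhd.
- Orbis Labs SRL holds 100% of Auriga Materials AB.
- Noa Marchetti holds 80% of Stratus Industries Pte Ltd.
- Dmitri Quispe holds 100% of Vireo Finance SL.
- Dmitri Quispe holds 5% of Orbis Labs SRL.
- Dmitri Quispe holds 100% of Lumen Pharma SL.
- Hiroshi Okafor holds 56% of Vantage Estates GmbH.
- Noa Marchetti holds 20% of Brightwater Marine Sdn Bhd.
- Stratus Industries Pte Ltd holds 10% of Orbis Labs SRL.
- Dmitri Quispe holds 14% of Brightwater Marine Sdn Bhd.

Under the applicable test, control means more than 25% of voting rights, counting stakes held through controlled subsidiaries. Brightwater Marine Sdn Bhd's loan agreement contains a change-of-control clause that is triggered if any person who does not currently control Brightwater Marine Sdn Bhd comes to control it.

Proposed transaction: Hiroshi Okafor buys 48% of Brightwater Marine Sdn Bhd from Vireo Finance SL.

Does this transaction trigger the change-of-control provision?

The purchase adds only to Hiroshi's holdings (Vireo's stake shrinks), so Hiroshi is the only person who could newly come to control Brightwater.
Hiroshi holds 56% of Vantage, so Hiroshi controls Vantage.
Neither Hiroshi nor any entity Hiroshi controls holds any voting interest in Brightwater.
So before the transaction, Hiroshi does not control Brightwater.
After the purchase, Hiroshi holds 48% of Brightwater directly, and Vireo's stake falls to 12%.
Hiroshi holds 48% of Brightwater, so Hiroshi controls Brightwater.
Hiroshi did not control Brightwater before and does after, so the clause is triggered.

Yes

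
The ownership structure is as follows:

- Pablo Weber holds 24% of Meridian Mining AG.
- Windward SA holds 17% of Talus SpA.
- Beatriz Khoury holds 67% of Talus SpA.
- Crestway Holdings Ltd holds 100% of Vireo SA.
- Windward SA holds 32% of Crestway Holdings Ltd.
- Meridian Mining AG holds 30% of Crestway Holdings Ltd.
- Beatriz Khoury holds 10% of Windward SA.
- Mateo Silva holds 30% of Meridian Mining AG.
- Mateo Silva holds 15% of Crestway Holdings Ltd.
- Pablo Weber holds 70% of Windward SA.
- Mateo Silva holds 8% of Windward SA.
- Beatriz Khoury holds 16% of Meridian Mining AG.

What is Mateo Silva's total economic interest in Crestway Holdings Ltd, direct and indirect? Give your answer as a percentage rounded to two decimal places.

26.56%

Mateo reaches Crestway along 3 paths.
Via Meridian: 30% × 30% = 9%.
Via Windward: 8% × 32% = 2.56%.
Direct stake: 15% = 15%.
Total: 9% + 2.56% + 15% = 26.56%.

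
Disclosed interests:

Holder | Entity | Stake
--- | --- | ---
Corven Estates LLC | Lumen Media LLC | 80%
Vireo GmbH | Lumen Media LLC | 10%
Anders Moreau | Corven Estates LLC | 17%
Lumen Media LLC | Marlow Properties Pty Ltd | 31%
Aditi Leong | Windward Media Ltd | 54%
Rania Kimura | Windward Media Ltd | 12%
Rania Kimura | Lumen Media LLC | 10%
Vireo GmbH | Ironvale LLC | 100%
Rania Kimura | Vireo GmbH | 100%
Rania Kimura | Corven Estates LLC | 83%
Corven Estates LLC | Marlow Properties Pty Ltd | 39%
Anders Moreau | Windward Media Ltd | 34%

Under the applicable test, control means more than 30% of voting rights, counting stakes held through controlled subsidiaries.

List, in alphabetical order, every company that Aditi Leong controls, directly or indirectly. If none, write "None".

Windward Media Ltd

Aditi holds 54% of Windward, so Aditi controls Windward.
No other company's threshold is met.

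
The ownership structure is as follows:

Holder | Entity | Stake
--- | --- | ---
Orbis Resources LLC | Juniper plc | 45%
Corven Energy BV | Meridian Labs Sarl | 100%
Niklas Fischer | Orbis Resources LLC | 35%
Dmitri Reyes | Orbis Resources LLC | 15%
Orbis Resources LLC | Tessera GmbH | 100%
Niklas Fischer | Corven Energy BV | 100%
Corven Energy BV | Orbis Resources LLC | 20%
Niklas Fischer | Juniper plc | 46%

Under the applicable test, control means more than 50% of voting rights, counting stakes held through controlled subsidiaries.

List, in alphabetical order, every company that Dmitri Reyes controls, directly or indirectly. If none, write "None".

None

Dmitri's largest direct stake is 15% in Orbis, which does not meet the threshold.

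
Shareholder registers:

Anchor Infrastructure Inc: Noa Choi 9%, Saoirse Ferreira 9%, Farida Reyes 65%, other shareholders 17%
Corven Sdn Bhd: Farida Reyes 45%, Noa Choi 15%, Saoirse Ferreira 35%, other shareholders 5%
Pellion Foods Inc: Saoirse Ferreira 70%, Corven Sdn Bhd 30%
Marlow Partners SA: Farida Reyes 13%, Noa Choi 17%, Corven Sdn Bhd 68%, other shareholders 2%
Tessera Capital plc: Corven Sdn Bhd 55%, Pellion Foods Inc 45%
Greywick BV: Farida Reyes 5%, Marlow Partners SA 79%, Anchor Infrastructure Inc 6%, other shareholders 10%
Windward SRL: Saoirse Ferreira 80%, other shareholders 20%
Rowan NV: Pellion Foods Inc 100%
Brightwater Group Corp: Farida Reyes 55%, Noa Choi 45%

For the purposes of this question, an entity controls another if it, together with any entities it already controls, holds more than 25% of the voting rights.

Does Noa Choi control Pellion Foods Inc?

No

Noa holds 45% of Brightwater, so Noa controls Brightwater.
Neither Noa nor any entity Noa controls holds any voting interest in Pellion.
So Noa does not control Pellion.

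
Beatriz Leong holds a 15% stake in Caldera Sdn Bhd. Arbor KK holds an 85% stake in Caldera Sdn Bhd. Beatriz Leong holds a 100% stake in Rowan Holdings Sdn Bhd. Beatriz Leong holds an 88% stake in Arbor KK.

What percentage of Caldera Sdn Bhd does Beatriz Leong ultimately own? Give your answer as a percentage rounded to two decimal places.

Beatriz reaches Caldera along 2 paths.
Direct stake: 15% = 15%.
Via Arbor: 88% × 85% = 74.8%.
Total: 15% + 74.8% = 89.8%.
Rounded: 89.80%.

89.80%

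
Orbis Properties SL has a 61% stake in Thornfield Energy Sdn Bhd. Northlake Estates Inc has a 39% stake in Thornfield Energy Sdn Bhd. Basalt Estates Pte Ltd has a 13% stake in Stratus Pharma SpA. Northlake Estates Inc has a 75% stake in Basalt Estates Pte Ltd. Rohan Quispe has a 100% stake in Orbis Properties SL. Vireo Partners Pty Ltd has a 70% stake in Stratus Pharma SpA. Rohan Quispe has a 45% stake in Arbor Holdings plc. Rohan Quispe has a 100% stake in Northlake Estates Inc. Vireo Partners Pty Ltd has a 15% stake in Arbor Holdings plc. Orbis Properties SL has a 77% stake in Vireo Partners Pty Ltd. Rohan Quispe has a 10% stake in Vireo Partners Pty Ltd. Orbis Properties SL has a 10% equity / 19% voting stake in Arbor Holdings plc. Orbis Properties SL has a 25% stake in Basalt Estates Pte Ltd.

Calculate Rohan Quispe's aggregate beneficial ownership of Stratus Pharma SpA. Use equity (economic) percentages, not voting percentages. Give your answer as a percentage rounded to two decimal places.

Rohan reaches Stratus along 4 paths.
Via Vireo: 10% × 70% = 7%.
Via Orbis → Vireo: 100% × 77% × 70% = 53.9%.
Via Northlake → Basalt: 100% × 75% × 13% = 9.75%.
Via Orbis → Basalt: 100% × 25% × 13% = 3.25%.
Total: 7% + 53.9% + 9.75% + 3.25% = 73.9%.
Rounded: 73.90%.

73.90%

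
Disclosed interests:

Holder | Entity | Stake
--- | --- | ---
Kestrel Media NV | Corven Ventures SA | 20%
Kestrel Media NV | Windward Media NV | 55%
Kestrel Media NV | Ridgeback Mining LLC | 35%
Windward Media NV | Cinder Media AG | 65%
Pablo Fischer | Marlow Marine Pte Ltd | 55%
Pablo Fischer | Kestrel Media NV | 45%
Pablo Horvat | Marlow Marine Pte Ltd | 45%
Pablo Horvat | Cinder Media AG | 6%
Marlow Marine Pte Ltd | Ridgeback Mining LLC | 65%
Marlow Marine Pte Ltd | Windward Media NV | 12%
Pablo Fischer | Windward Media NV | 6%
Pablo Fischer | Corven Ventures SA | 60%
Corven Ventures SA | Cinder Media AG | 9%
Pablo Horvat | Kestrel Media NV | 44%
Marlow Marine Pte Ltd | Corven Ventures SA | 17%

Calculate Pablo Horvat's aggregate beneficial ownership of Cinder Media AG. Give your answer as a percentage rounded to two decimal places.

Pablo Horvat reaches Cinder along 5 paths.
Direct stake: 6% = 6%.
Via Kestrel → Corven: 44% × 20% × 9% = 0.792%.
Via Marlow → Corven: 45% × 17% × 9% = 0.6885%.
Via Kestrel → Windward: 44% × 55% × 65% = 15.73%.
Via Marlow → Windward: 45% × 12% × 65% = 3.51%.
Total: 6% + 0.792% + 0.6885% + 15.73% + 3.51% = 26.7205%.
Rounded: 26.72%.

26.72%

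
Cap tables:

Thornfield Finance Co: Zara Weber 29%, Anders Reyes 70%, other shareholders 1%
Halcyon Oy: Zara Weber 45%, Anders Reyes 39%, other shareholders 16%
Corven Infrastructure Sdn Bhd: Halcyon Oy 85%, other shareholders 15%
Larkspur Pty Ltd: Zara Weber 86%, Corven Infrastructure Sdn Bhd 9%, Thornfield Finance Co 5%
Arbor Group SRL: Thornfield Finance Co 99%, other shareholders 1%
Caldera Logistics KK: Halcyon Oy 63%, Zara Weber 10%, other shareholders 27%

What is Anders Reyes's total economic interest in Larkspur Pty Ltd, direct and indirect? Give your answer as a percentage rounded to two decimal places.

Anders reaches Larkspur along 2 paths.
Via Halcyon → Corven: 39% × 85% × 9% = 2.9835%.
Via Thornfield: 70% × 5% = 3.5%.
Total: 2.9835% + 3.5% = 6.4835%.
Rounded: 6.48%.

6.48%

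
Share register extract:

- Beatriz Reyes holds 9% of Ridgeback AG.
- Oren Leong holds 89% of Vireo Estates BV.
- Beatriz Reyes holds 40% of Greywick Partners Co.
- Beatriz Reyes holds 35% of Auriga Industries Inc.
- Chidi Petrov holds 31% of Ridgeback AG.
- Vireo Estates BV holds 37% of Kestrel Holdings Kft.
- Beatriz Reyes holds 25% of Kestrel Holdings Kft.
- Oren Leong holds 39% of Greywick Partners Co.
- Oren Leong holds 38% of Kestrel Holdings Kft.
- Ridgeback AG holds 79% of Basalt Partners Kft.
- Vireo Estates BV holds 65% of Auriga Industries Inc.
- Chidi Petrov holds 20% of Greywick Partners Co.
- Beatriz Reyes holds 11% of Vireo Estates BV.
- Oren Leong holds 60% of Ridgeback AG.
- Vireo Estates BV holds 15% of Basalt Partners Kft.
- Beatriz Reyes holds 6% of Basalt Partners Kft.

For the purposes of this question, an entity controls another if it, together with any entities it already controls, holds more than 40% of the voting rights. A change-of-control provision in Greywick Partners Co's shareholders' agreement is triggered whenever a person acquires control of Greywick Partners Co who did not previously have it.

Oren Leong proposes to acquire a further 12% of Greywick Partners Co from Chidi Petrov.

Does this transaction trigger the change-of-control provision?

The purchase adds only to Oren's holdings (Chidi's stake shrinks), so Oren is the only person who could newly come to control Greywick.
Oren holds 89% of Vireo, so Oren controls Vireo.
Oren holds 60% of Ridgeback, so Oren controls Ridgeback.
Ridgeback and Vireo together hold 79% + 15% = 94% of Basalt, so Oren controls Basalt.
Oren and Vireo together hold 38% + 37% = 75% of Kestrel, so Oren controls Kestrel.
Vireo holds 65% of Auriga, so Oren controls Auriga.
In Greywick, Oren's side holds only 39%, not > 40%.
So before the transaction, Oren does not control Greywick.
After the purchase, Oren's direct stake in Greywick rises to 39% + 12% = 51%, and Chidi's stake falls to 8%.
Oren holds 51% of Greywick, so Oren controls Greywick.
Oren did not control Greywick before and does after, so the clause is triggered.

Yes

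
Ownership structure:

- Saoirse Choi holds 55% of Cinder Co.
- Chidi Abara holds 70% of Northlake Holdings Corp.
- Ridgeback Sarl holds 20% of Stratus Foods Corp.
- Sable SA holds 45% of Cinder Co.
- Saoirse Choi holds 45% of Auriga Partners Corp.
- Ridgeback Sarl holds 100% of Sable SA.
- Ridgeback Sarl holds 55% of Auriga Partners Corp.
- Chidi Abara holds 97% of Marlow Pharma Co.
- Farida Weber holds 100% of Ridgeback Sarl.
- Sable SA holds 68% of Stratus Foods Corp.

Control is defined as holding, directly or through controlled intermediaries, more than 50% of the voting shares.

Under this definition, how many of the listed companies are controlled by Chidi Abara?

2

Chidi holds 70% of Northlake, so Chidi controls Northlake.
Chidi holds 97% of Marlow, so Chidi controls Marlow.
No other company's threshold is met.
Chidi controls 2 companies.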